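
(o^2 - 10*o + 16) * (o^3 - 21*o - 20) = o^5 - 10*o^4 - 5*o^3 + 190*o^2 - 136*o - 320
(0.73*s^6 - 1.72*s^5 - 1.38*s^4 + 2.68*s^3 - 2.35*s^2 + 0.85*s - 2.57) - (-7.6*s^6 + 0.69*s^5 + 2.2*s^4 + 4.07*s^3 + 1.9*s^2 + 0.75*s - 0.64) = 8.33*s^6 - 2.41*s^5 - 3.58*s^4 - 1.39*s^3 - 4.25*s^2 + 0.1*s - 1.93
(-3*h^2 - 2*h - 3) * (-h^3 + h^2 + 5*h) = 3*h^5 - h^4 - 14*h^3 - 13*h^2 - 15*h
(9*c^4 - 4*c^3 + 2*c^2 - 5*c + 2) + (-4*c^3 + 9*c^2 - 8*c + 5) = 9*c^4 - 8*c^3 + 11*c^2 - 13*c + 7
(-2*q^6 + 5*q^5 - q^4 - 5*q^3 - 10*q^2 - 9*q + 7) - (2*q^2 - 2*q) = -2*q^6 + 5*q^5 - q^4 - 5*q^3 - 12*q^2 - 7*q + 7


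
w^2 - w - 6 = (w - 3)*(w + 2)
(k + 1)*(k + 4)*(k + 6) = k^3 + 11*k^2 + 34*k + 24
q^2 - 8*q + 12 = (q - 6)*(q - 2)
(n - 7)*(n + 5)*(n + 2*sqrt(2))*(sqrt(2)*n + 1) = sqrt(2)*n^4 - 2*sqrt(2)*n^3 + 5*n^3 - 33*sqrt(2)*n^2 - 10*n^2 - 175*n - 4*sqrt(2)*n - 70*sqrt(2)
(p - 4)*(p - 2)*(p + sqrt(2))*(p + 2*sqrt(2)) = p^4 - 6*p^3 + 3*sqrt(2)*p^3 - 18*sqrt(2)*p^2 + 12*p^2 - 24*p + 24*sqrt(2)*p + 32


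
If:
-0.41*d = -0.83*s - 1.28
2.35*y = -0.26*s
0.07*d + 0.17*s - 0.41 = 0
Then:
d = 4.37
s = 0.61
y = -0.07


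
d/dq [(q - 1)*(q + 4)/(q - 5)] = (q^2 - 10*q - 11)/(q^2 - 10*q + 25)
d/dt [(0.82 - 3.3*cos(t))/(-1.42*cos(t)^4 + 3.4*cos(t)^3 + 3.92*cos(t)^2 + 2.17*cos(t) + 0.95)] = (14.058*cos(t)^4 - 27.0976*cos(t)^3 - 4.572*cos(t)^2 + 6.4288*cos(t) + 4.9144)*sin(t)/(2.0164*cos(t)^8 - 9.656*cos(t)^7 + 0.427199999999999*cos(t)^6 + 20.4932*cos(t)^5 + 27.4244*cos(t)^4 + 23.4728*cos(t)^3 + 12.1569*cos(t)^2 + 4.123*cos(t) + 0.9025)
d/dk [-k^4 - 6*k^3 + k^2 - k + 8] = -4*k^3 - 18*k^2 + 2*k - 1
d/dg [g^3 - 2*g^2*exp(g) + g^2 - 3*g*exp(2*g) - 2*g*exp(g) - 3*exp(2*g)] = -2*g^2*exp(g) + 3*g^2 - 6*g*exp(2*g) - 6*g*exp(g) + 2*g - 9*exp(2*g) - 2*exp(g)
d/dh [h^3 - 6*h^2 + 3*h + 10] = 3*h^2 - 12*h + 3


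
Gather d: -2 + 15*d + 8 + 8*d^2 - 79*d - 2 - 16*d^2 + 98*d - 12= -8*d^2 + 34*d - 8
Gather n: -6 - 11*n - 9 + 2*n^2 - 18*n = 2*n^2 - 29*n - 15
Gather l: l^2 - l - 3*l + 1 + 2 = l^2 - 4*l + 3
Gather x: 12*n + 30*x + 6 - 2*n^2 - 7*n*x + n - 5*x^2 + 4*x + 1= -2*n^2 + 13*n - 5*x^2 + x*(34 - 7*n) + 7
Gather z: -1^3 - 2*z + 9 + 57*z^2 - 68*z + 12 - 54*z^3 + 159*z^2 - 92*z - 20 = -54*z^3 + 216*z^2 - 162*z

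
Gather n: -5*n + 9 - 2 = 7 - 5*n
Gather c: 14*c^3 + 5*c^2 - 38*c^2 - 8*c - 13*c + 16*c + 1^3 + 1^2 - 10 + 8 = 14*c^3 - 33*c^2 - 5*c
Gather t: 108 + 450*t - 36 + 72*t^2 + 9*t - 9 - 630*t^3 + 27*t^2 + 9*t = -630*t^3 + 99*t^2 + 468*t + 63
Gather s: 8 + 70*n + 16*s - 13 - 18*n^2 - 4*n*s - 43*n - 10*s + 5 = -18*n^2 + 27*n + s*(6 - 4*n)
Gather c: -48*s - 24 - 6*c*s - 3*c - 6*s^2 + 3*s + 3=c*(-6*s - 3) - 6*s^2 - 45*s - 21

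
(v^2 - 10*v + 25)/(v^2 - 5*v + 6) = (v^2 - 10*v + 25)/(v^2 - 5*v + 6)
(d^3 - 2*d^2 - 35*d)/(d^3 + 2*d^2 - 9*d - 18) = d*(d^2 - 2*d - 35)/(d^3 + 2*d^2 - 9*d - 18)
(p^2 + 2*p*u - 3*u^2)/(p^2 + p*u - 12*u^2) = (p^2 + 2*p*u - 3*u^2)/(p^2 + p*u - 12*u^2)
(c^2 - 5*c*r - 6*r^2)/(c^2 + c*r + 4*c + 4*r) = (c - 6*r)/(c + 4)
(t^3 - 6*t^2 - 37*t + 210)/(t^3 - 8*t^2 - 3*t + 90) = (t^2 - t - 42)/(t^2 - 3*t - 18)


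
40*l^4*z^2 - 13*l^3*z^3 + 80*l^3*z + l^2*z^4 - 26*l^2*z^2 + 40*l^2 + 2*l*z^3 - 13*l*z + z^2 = (-8*l + z)*(-5*l + z)*(l*z + 1)^2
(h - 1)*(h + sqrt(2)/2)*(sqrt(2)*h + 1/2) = sqrt(2)*h^3 - sqrt(2)*h^2 + 3*h^2/2 - 3*h/2 + sqrt(2)*h/4 - sqrt(2)/4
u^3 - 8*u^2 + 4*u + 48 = (u - 6)*(u - 4)*(u + 2)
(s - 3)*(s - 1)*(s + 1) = s^3 - 3*s^2 - s + 3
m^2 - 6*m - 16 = (m - 8)*(m + 2)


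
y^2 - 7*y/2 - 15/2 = (y - 5)*(y + 3/2)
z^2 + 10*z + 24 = (z + 4)*(z + 6)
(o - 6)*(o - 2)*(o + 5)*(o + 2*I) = o^4 - 3*o^3 + 2*I*o^3 - 28*o^2 - 6*I*o^2 + 60*o - 56*I*o + 120*I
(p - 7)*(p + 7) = p^2 - 49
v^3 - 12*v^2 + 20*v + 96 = (v - 8)*(v - 6)*(v + 2)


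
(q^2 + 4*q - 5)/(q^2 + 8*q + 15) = (q - 1)/(q + 3)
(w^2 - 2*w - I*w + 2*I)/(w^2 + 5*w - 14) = (w - I)/(w + 7)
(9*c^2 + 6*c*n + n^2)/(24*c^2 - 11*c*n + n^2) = (9*c^2 + 6*c*n + n^2)/(24*c^2 - 11*c*n + n^2)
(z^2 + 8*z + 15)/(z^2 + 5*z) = (z + 3)/z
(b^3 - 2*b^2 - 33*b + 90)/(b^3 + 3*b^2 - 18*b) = (b - 5)/b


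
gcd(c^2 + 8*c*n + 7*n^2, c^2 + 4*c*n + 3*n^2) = c + n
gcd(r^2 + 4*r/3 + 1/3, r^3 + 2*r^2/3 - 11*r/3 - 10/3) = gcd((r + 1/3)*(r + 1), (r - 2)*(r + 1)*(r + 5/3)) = r + 1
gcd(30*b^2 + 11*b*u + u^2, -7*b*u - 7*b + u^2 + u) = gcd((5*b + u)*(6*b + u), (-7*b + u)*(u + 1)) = 1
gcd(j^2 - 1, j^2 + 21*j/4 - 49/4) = 1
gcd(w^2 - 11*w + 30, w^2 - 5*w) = w - 5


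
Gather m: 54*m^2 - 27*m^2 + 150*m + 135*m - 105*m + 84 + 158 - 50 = 27*m^2 + 180*m + 192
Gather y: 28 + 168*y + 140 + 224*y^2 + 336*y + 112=224*y^2 + 504*y + 280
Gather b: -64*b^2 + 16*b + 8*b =-64*b^2 + 24*b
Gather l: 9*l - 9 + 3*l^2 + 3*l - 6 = 3*l^2 + 12*l - 15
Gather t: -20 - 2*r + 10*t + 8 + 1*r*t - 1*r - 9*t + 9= -3*r + t*(r + 1) - 3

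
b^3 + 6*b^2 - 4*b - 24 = (b - 2)*(b + 2)*(b + 6)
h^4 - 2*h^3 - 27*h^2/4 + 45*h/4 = h*(h - 3)*(h - 3/2)*(h + 5/2)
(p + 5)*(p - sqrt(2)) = p^2 - sqrt(2)*p + 5*p - 5*sqrt(2)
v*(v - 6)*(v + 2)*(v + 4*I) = v^4 - 4*v^3 + 4*I*v^3 - 12*v^2 - 16*I*v^2 - 48*I*v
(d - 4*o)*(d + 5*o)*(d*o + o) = d^3*o + d^2*o^2 + d^2*o - 20*d*o^3 + d*o^2 - 20*o^3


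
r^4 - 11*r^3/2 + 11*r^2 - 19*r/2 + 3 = (r - 2)*(r - 3/2)*(r - 1)^2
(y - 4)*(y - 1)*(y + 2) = y^3 - 3*y^2 - 6*y + 8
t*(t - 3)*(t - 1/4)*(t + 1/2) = t^4 - 11*t^3/4 - 7*t^2/8 + 3*t/8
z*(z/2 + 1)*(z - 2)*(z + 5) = z^4/2 + 5*z^3/2 - 2*z^2 - 10*z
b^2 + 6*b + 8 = (b + 2)*(b + 4)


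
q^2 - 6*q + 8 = (q - 4)*(q - 2)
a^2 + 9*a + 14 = (a + 2)*(a + 7)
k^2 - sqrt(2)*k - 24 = (k - 4*sqrt(2))*(k + 3*sqrt(2))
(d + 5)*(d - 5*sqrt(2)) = d^2 - 5*sqrt(2)*d + 5*d - 25*sqrt(2)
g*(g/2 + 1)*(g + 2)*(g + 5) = g^4/2 + 9*g^3/2 + 12*g^2 + 10*g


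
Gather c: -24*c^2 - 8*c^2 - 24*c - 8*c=-32*c^2 - 32*c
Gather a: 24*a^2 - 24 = 24*a^2 - 24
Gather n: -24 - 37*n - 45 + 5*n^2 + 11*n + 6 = 5*n^2 - 26*n - 63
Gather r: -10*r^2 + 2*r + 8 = -10*r^2 + 2*r + 8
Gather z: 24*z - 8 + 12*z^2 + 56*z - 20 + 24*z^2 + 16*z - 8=36*z^2 + 96*z - 36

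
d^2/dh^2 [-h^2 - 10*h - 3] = -2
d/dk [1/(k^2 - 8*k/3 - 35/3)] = 6*(4 - 3*k)/(-3*k^2 + 8*k + 35)^2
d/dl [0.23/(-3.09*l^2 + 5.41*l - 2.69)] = (1.4214*l - 1.2443)/(3.09*l^2 - 5.41*l + 2.69)^2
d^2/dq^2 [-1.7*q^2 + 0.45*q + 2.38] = -3.40000000000000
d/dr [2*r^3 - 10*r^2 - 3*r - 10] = 6*r^2 - 20*r - 3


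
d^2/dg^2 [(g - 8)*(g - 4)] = 2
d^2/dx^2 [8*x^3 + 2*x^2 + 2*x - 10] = 48*x + 4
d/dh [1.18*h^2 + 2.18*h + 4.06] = 2.36*h + 2.18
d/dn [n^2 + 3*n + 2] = 2*n + 3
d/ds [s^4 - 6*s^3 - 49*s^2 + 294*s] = 4*s^3 - 18*s^2 - 98*s + 294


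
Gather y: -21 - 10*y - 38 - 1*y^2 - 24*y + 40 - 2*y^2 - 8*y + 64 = -3*y^2 - 42*y + 45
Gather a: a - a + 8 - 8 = 0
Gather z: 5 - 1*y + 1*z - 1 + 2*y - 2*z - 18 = y - z - 14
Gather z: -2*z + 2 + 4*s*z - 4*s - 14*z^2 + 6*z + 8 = -4*s - 14*z^2 + z*(4*s + 4) + 10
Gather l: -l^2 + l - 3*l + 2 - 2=-l^2 - 2*l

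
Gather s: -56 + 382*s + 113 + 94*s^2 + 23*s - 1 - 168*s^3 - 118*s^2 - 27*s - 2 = -168*s^3 - 24*s^2 + 378*s + 54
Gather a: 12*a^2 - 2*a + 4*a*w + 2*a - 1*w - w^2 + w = 12*a^2 + 4*a*w - w^2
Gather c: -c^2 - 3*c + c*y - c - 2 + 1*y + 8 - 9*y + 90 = -c^2 + c*(y - 4) - 8*y + 96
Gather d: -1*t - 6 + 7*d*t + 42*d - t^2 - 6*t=d*(7*t + 42) - t^2 - 7*t - 6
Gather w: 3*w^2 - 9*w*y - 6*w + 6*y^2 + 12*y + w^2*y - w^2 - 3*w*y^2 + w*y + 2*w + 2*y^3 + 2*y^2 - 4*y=w^2*(y + 2) + w*(-3*y^2 - 8*y - 4) + 2*y^3 + 8*y^2 + 8*y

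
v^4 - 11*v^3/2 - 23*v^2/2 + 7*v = v*(v - 7)*(v - 1/2)*(v + 2)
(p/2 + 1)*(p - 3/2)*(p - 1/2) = p^3/2 - 13*p/8 + 3/4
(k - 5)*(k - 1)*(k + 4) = k^3 - 2*k^2 - 19*k + 20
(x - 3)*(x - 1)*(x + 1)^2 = x^4 - 2*x^3 - 4*x^2 + 2*x + 3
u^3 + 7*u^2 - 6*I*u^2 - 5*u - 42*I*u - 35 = (u + 7)*(u - 5*I)*(u - I)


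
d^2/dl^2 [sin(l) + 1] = -sin(l)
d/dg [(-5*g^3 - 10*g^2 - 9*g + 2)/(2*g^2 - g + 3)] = (-10*g^4 + 10*g^3 - 17*g^2 - 68*g - 25)/(4*g^4 - 4*g^3 + 13*g^2 - 6*g + 9)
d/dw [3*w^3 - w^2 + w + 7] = 9*w^2 - 2*w + 1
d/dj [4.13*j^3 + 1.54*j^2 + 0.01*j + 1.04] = 12.39*j^2 + 3.08*j + 0.01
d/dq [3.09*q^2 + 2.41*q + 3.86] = 6.18*q + 2.41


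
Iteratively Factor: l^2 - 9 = (l + 3)*(l - 3)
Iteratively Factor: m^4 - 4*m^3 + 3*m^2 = (m)*(m^3 - 4*m^2 + 3*m) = m^2*(m^2 - 4*m + 3) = m^2*(m - 1)*(m - 3)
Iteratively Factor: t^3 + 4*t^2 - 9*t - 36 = (t + 3)*(t^2 + t - 12) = (t + 3)*(t + 4)*(t - 3)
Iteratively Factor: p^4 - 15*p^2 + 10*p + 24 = (p + 4)*(p^3 - 4*p^2 + p + 6) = (p - 2)*(p + 4)*(p^2 - 2*p - 3) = (p - 2)*(p + 1)*(p + 4)*(p - 3)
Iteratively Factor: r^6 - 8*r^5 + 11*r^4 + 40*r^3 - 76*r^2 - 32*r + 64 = (r - 1)*(r^5 - 7*r^4 + 4*r^3 + 44*r^2 - 32*r - 64) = (r - 4)*(r - 1)*(r^4 - 3*r^3 - 8*r^2 + 12*r + 16) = (r - 4)*(r - 2)*(r - 1)*(r^3 - r^2 - 10*r - 8) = (r - 4)*(r - 2)*(r - 1)*(r + 1)*(r^2 - 2*r - 8) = (r - 4)*(r - 2)*(r - 1)*(r + 1)*(r + 2)*(r - 4)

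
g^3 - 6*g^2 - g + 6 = (g - 6)*(g - 1)*(g + 1)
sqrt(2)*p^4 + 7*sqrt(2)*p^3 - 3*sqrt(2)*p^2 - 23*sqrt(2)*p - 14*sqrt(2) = (p - 2)*(p + 1)*(p + 7)*(sqrt(2)*p + sqrt(2))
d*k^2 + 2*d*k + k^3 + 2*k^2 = k*(d + k)*(k + 2)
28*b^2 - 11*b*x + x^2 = (-7*b + x)*(-4*b + x)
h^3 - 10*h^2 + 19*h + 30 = (h - 6)*(h - 5)*(h + 1)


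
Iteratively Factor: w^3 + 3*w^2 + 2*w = (w + 2)*(w^2 + w) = w*(w + 2)*(w + 1)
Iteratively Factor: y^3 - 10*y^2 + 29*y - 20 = (y - 5)*(y^2 - 5*y + 4) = (y - 5)*(y - 1)*(y - 4)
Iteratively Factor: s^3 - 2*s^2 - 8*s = (s + 2)*(s^2 - 4*s) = (s - 4)*(s + 2)*(s)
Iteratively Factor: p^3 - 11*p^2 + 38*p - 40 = (p - 5)*(p^2 - 6*p + 8) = (p - 5)*(p - 4)*(p - 2)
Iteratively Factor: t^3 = (t)*(t^2) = t^2*(t)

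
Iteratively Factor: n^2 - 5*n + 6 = (n - 2)*(n - 3)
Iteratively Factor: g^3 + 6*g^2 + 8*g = (g + 2)*(g^2 + 4*g) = g*(g + 2)*(g + 4)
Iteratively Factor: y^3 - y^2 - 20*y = (y - 5)*(y^2 + 4*y) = (y - 5)*(y + 4)*(y)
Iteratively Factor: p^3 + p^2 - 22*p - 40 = (p + 4)*(p^2 - 3*p - 10) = (p + 2)*(p + 4)*(p - 5)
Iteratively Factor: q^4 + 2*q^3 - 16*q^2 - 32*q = (q + 4)*(q^3 - 2*q^2 - 8*q) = (q + 2)*(q + 4)*(q^2 - 4*q) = (q - 4)*(q + 2)*(q + 4)*(q)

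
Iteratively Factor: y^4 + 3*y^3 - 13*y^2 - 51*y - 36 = (y + 1)*(y^3 + 2*y^2 - 15*y - 36) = (y + 1)*(y + 3)*(y^2 - y - 12) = (y + 1)*(y + 3)^2*(y - 4)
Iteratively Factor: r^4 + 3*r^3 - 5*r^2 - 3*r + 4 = (r - 1)*(r^3 + 4*r^2 - r - 4) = (r - 1)^2*(r^2 + 5*r + 4) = (r - 1)^2*(r + 1)*(r + 4)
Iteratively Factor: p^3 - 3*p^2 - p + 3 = (p - 1)*(p^2 - 2*p - 3) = (p - 3)*(p - 1)*(p + 1)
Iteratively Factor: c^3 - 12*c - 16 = (c - 4)*(c^2 + 4*c + 4) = (c - 4)*(c + 2)*(c + 2)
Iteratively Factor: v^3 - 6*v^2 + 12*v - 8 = (v - 2)*(v^2 - 4*v + 4) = (v - 2)^2*(v - 2)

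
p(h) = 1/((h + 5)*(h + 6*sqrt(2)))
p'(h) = -1/((h + 5)*(h + 6*sqrt(2))^2) - 1/((h + 5)^2*(h + 6*sqrt(2))) = -(2*h + 5 + 6*sqrt(2))/((h + 5)^2*(h + 6*sqrt(2))^2)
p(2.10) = 0.01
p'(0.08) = -0.00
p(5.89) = 0.01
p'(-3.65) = -0.15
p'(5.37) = 0.00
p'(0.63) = -0.00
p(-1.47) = 0.04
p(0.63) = 0.02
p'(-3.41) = -0.10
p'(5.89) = 0.00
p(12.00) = 0.00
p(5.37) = 0.01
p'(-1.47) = -0.02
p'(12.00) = 0.00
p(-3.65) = 0.15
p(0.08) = 0.02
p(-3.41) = 0.12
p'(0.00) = -0.00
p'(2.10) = 0.00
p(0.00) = 0.02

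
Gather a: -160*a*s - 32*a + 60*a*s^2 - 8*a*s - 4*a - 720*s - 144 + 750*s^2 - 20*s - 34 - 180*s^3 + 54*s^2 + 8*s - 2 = a*(60*s^2 - 168*s - 36) - 180*s^3 + 804*s^2 - 732*s - 180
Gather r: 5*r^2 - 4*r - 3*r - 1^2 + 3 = 5*r^2 - 7*r + 2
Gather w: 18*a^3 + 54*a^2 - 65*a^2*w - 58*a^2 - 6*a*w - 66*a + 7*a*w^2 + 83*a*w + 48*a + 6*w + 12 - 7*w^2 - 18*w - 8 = 18*a^3 - 4*a^2 - 18*a + w^2*(7*a - 7) + w*(-65*a^2 + 77*a - 12) + 4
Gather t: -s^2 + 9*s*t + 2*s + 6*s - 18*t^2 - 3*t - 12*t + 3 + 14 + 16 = -s^2 + 8*s - 18*t^2 + t*(9*s - 15) + 33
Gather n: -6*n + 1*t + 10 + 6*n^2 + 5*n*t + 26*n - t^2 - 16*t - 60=6*n^2 + n*(5*t + 20) - t^2 - 15*t - 50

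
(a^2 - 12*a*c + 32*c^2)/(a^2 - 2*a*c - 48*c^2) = (a - 4*c)/(a + 6*c)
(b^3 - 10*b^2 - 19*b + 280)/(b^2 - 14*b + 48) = (b^2 - 2*b - 35)/(b - 6)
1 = 1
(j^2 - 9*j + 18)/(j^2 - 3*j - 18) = (j - 3)/(j + 3)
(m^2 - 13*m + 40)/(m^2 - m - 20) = (m - 8)/(m + 4)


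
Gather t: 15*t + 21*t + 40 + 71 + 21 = 36*t + 132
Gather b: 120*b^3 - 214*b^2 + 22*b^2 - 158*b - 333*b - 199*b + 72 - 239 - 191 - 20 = 120*b^3 - 192*b^2 - 690*b - 378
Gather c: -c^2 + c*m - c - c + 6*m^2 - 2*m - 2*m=-c^2 + c*(m - 2) + 6*m^2 - 4*m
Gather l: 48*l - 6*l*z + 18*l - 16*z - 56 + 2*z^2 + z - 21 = l*(66 - 6*z) + 2*z^2 - 15*z - 77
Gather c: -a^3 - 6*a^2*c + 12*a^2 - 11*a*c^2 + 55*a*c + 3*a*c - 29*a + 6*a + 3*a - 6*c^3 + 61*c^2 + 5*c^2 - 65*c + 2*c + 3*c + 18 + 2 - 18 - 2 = -a^3 + 12*a^2 - 20*a - 6*c^3 + c^2*(66 - 11*a) + c*(-6*a^2 + 58*a - 60)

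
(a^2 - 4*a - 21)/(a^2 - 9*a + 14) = (a + 3)/(a - 2)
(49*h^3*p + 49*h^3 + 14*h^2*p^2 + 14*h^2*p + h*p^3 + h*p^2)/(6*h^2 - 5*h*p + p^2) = h*(49*h^2*p + 49*h^2 + 14*h*p^2 + 14*h*p + p^3 + p^2)/(6*h^2 - 5*h*p + p^2)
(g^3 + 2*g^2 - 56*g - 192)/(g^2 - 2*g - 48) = g + 4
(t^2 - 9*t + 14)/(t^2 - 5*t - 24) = (-t^2 + 9*t - 14)/(-t^2 + 5*t + 24)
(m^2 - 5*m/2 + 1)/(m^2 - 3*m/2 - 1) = (2*m - 1)/(2*m + 1)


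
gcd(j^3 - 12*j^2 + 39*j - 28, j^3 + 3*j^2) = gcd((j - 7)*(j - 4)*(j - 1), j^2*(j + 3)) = 1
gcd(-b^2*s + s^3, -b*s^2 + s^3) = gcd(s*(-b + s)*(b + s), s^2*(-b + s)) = -b*s + s^2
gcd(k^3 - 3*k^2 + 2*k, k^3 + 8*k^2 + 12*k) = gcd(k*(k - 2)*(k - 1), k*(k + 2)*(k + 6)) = k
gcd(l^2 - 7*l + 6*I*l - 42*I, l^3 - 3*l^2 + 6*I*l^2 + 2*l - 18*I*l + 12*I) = l + 6*I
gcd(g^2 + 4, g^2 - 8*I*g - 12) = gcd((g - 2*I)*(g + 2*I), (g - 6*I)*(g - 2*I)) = g - 2*I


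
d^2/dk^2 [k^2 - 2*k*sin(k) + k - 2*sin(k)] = 2*k*sin(k) + 2*sin(k) - 4*cos(k) + 2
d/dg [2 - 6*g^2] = -12*g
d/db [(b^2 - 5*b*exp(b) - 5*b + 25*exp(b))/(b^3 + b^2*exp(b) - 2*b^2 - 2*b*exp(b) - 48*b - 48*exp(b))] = ((b^2 - 5*b*exp(b) - 5*b + 25*exp(b))*(-b^2*exp(b) - 3*b^2 + 4*b + 50*exp(b) + 48) + (5*b*exp(b) - 2*b - 20*exp(b) + 5)*(-b^3 - b^2*exp(b) + 2*b^2 + 2*b*exp(b) + 48*b + 48*exp(b)))/(-b^3 - b^2*exp(b) + 2*b^2 + 2*b*exp(b) + 48*b + 48*exp(b))^2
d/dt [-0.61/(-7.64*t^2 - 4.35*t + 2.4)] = (-9.3208*t - 2.6535)/(7.64*t^2 + 4.35*t - 2.4)^2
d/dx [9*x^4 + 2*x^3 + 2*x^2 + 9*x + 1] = 36*x^3 + 6*x^2 + 4*x + 9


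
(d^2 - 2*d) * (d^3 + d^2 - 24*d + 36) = d^5 - d^4 - 26*d^3 + 84*d^2 - 72*d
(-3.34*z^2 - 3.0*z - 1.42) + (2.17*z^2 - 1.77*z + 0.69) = -1.17*z^2 - 4.77*z - 0.73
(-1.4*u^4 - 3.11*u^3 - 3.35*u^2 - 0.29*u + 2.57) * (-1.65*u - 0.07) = 2.31*u^5 + 5.2295*u^4 + 5.7452*u^3 + 0.713*u^2 - 4.2202*u - 0.1799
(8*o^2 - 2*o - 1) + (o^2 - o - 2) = 9*o^2 - 3*o - 3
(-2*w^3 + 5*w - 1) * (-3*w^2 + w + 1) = 6*w^5 - 2*w^4 - 17*w^3 + 8*w^2 + 4*w - 1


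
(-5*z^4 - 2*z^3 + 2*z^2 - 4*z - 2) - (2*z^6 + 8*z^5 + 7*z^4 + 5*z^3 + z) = -2*z^6 - 8*z^5 - 12*z^4 - 7*z^3 + 2*z^2 - 5*z - 2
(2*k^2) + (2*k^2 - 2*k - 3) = 4*k^2 - 2*k - 3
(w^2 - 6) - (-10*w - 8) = w^2 + 10*w + 2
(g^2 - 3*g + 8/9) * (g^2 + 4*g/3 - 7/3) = g^4 - 5*g^3/3 - 49*g^2/9 + 221*g/27 - 56/27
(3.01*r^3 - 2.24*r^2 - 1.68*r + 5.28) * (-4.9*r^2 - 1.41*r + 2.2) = -14.749*r^5 + 6.7319*r^4 + 18.0124*r^3 - 28.4312*r^2 - 11.1408*r + 11.616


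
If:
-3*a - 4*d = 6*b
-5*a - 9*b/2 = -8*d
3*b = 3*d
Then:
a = 0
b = 0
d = 0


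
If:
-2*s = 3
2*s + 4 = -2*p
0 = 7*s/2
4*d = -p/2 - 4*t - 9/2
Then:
No Solution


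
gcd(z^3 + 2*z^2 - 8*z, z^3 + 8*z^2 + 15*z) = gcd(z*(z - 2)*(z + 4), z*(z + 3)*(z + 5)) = z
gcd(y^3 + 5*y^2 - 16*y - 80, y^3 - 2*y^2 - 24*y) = y + 4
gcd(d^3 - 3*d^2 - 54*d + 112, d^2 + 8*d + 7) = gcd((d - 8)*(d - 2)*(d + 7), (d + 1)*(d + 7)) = d + 7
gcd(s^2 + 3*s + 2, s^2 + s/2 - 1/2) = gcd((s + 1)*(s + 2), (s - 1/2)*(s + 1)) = s + 1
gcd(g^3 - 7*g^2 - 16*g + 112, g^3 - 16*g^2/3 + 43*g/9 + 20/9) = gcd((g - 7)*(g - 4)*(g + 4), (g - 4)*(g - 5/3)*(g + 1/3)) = g - 4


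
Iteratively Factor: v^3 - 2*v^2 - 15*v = (v + 3)*(v^2 - 5*v) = v*(v + 3)*(v - 5)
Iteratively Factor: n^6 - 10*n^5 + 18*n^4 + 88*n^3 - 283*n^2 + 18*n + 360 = (n - 4)*(n^5 - 6*n^4 - 6*n^3 + 64*n^2 - 27*n - 90) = (n - 5)*(n - 4)*(n^4 - n^3 - 11*n^2 + 9*n + 18) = (n - 5)*(n - 4)*(n + 3)*(n^3 - 4*n^2 + n + 6) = (n - 5)*(n - 4)*(n - 3)*(n + 3)*(n^2 - n - 2) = (n - 5)*(n - 4)*(n - 3)*(n + 1)*(n + 3)*(n - 2)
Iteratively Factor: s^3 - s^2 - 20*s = (s - 5)*(s^2 + 4*s) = s*(s - 5)*(s + 4)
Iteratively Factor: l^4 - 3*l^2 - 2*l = (l + 1)*(l^3 - l^2 - 2*l) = l*(l + 1)*(l^2 - l - 2) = l*(l - 2)*(l + 1)*(l + 1)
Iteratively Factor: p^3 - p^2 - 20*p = (p + 4)*(p^2 - 5*p) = (p - 5)*(p + 4)*(p)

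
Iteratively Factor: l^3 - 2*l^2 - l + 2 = (l - 2)*(l^2 - 1) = (l - 2)*(l + 1)*(l - 1)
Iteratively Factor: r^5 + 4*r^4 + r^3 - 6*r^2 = (r + 2)*(r^4 + 2*r^3 - 3*r^2) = r*(r + 2)*(r^3 + 2*r^2 - 3*r) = r*(r - 1)*(r + 2)*(r^2 + 3*r) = r*(r - 1)*(r + 2)*(r + 3)*(r)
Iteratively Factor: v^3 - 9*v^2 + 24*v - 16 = (v - 1)*(v^2 - 8*v + 16) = (v - 4)*(v - 1)*(v - 4)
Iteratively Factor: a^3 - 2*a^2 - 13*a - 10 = (a - 5)*(a^2 + 3*a + 2) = (a - 5)*(a + 1)*(a + 2)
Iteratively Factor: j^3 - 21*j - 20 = (j - 5)*(j^2 + 5*j + 4) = (j - 5)*(j + 4)*(j + 1)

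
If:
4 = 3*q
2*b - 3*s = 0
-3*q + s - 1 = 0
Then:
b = 15/2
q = 4/3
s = 5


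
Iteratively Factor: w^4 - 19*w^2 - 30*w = (w + 2)*(w^3 - 2*w^2 - 15*w) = w*(w + 2)*(w^2 - 2*w - 15) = w*(w - 5)*(w + 2)*(w + 3)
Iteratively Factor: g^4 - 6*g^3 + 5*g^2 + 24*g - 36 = (g - 2)*(g^3 - 4*g^2 - 3*g + 18) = (g - 2)*(g + 2)*(g^2 - 6*g + 9) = (g - 3)*(g - 2)*(g + 2)*(g - 3)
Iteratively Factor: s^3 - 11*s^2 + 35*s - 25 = (s - 5)*(s^2 - 6*s + 5) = (s - 5)^2*(s - 1)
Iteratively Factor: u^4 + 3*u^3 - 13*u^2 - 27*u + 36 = (u + 4)*(u^3 - u^2 - 9*u + 9) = (u - 3)*(u + 4)*(u^2 + 2*u - 3) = (u - 3)*(u + 3)*(u + 4)*(u - 1)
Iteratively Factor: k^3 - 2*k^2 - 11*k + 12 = (k - 4)*(k^2 + 2*k - 3) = (k - 4)*(k - 1)*(k + 3)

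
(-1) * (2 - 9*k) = 9*k - 2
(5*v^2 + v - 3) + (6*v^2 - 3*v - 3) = 11*v^2 - 2*v - 6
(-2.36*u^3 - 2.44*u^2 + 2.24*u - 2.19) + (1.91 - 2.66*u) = -2.36*u^3 - 2.44*u^2 - 0.42*u - 0.28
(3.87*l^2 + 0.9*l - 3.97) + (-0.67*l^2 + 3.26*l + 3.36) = 3.2*l^2 + 4.16*l - 0.61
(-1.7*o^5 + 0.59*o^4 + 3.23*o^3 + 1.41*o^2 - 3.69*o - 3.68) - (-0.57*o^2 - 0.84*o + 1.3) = -1.7*o^5 + 0.59*o^4 + 3.23*o^3 + 1.98*o^2 - 2.85*o - 4.98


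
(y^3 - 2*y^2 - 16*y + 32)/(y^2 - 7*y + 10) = (y^2 - 16)/(y - 5)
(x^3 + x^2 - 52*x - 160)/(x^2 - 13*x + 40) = (x^2 + 9*x + 20)/(x - 5)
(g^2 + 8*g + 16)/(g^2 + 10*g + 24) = (g + 4)/(g + 6)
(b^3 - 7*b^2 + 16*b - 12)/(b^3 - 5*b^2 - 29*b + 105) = (b^2 - 4*b + 4)/(b^2 - 2*b - 35)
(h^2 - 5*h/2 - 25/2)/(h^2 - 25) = (h + 5/2)/(h + 5)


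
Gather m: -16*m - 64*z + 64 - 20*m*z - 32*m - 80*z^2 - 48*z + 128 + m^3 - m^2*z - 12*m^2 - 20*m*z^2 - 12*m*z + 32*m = m^3 + m^2*(-z - 12) + m*(-20*z^2 - 32*z - 16) - 80*z^2 - 112*z + 192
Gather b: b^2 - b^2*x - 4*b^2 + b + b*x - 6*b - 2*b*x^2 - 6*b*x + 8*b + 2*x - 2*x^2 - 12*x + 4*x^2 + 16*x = b^2*(-x - 3) + b*(-2*x^2 - 5*x + 3) + 2*x^2 + 6*x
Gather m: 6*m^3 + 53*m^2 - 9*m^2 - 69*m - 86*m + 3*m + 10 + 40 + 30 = 6*m^3 + 44*m^2 - 152*m + 80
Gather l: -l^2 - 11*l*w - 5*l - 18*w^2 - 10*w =-l^2 + l*(-11*w - 5) - 18*w^2 - 10*w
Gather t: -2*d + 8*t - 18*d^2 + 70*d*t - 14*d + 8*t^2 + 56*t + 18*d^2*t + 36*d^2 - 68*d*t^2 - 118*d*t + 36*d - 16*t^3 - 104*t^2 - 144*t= 18*d^2 + 20*d - 16*t^3 + t^2*(-68*d - 96) + t*(18*d^2 - 48*d - 80)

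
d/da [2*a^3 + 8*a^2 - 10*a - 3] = 6*a^2 + 16*a - 10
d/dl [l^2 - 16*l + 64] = 2*l - 16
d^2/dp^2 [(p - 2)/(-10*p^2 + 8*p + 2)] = (4*(p - 2)*(5*p - 2)^2 + (15*p - 14)*(-5*p^2 + 4*p + 1))/(-5*p^2 + 4*p + 1)^3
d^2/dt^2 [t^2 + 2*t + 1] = 2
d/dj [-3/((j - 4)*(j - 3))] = 3*(2*j - 7)/((j - 4)^2*(j - 3)^2)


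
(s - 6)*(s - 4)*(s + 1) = s^3 - 9*s^2 + 14*s + 24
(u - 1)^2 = u^2 - 2*u + 1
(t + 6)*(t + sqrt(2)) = t^2 + sqrt(2)*t + 6*t + 6*sqrt(2)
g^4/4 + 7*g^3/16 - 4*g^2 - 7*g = g*(g/4 + 1)*(g - 4)*(g + 7/4)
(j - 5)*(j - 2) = j^2 - 7*j + 10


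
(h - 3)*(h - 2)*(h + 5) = h^3 - 19*h + 30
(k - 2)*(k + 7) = k^2 + 5*k - 14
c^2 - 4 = (c - 2)*(c + 2)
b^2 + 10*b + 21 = (b + 3)*(b + 7)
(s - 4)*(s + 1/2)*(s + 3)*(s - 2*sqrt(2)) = s^4 - 2*sqrt(2)*s^3 - s^3/2 - 25*s^2/2 + sqrt(2)*s^2 - 6*s + 25*sqrt(2)*s + 12*sqrt(2)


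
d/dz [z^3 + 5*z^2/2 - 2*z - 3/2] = 3*z^2 + 5*z - 2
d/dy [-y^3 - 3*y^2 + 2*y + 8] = -3*y^2 - 6*y + 2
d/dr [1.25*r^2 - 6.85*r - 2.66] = 2.5*r - 6.85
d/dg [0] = 0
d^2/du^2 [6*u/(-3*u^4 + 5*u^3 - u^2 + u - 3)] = 12*(-u*(12*u^3 - 15*u^2 + 2*u - 1)^2 + (12*u^3 - 15*u^2 + u*(18*u^2 - 15*u + 1) + 2*u - 1)*(3*u^4 - 5*u^3 + u^2 - u + 3))/(3*u^4 - 5*u^3 + u^2 - u + 3)^3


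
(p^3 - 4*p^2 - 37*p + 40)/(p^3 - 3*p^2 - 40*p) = (p - 1)/p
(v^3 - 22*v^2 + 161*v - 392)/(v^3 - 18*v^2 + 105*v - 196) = (v - 8)/(v - 4)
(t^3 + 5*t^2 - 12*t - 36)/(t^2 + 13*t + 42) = (t^2 - t - 6)/(t + 7)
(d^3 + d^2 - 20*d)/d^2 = d + 1 - 20/d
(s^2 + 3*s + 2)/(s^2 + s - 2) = (s + 1)/(s - 1)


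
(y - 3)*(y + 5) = y^2 + 2*y - 15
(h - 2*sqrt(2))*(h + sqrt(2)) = h^2 - sqrt(2)*h - 4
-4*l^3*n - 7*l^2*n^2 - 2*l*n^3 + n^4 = n*(-4*l + n)*(l + n)^2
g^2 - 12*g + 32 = (g - 8)*(g - 4)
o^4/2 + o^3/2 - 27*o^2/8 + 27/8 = (o/2 + 1/2)*(o - 3/2)^2*(o + 3)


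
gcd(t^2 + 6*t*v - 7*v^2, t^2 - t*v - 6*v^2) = 1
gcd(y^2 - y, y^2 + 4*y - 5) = y - 1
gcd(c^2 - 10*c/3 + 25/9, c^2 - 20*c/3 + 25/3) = c - 5/3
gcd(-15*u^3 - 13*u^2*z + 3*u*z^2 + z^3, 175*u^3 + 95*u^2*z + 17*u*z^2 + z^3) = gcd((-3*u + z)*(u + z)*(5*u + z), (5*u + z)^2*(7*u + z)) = 5*u + z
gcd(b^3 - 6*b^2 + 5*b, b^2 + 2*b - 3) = b - 1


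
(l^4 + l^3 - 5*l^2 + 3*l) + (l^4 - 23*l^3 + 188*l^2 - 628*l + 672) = 2*l^4 - 22*l^3 + 183*l^2 - 625*l + 672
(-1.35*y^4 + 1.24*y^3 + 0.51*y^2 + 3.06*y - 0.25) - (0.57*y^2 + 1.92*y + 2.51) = -1.35*y^4 + 1.24*y^3 - 0.0599999999999999*y^2 + 1.14*y - 2.76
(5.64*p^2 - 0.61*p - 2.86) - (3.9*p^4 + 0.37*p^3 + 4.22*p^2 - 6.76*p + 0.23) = -3.9*p^4 - 0.37*p^3 + 1.42*p^2 + 6.15*p - 3.09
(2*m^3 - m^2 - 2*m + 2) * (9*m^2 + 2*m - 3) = 18*m^5 - 5*m^4 - 26*m^3 + 17*m^2 + 10*m - 6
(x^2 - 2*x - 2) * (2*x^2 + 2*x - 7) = 2*x^4 - 2*x^3 - 15*x^2 + 10*x + 14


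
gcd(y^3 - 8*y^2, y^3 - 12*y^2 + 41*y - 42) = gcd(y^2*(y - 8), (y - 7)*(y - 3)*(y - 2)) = 1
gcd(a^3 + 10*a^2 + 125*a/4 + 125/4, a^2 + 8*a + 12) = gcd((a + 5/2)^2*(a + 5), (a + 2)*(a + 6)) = 1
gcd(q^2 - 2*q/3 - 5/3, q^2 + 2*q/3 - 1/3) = q + 1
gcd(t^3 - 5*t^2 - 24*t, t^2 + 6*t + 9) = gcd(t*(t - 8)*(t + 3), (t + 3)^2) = t + 3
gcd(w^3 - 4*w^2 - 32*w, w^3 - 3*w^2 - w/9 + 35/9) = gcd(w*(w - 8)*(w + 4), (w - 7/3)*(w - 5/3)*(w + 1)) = 1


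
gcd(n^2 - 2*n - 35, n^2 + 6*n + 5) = n + 5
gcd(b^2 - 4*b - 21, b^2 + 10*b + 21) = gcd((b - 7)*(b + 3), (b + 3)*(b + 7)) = b + 3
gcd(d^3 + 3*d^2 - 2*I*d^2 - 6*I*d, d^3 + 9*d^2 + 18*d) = d^2 + 3*d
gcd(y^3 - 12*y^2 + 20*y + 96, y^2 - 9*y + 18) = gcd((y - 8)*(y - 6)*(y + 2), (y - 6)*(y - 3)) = y - 6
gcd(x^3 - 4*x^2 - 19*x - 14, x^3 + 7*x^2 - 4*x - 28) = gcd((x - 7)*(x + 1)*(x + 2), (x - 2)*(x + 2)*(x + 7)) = x + 2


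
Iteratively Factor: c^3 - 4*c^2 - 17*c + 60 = (c + 4)*(c^2 - 8*c + 15) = (c - 5)*(c + 4)*(c - 3)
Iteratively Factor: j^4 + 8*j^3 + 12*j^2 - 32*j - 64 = (j - 2)*(j^3 + 10*j^2 + 32*j + 32) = (j - 2)*(j + 4)*(j^2 + 6*j + 8) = (j - 2)*(j + 2)*(j + 4)*(j + 4)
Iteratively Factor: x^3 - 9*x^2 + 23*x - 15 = (x - 3)*(x^2 - 6*x + 5) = (x - 5)*(x - 3)*(x - 1)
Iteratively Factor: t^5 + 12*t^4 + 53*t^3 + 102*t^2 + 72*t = (t)*(t^4 + 12*t^3 + 53*t^2 + 102*t + 72) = t*(t + 3)*(t^3 + 9*t^2 + 26*t + 24) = t*(t + 3)*(t + 4)*(t^2 + 5*t + 6) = t*(t + 3)^2*(t + 4)*(t + 2)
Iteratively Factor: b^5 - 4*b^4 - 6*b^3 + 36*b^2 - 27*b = (b)*(b^4 - 4*b^3 - 6*b^2 + 36*b - 27) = b*(b - 1)*(b^3 - 3*b^2 - 9*b + 27) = b*(b - 3)*(b - 1)*(b^2 - 9) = b*(b - 3)^2*(b - 1)*(b + 3)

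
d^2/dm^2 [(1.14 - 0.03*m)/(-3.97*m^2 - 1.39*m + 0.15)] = ((8.9682 - 0.7146*m)*(3.97*m^2 + 1.39*m - 0.15) + (0.03*m - 1.14)*(7.94*m + 1.39)*(15.88*m + 2.78))/(3.97*m^2 + 1.39*m - 0.15)^3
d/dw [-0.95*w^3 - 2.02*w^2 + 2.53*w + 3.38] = -2.85*w^2 - 4.04*w + 2.53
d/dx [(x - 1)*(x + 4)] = 2*x + 3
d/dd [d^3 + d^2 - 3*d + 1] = 3*d^2 + 2*d - 3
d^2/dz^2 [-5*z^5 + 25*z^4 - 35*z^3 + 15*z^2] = -100*z^3 + 300*z^2 - 210*z + 30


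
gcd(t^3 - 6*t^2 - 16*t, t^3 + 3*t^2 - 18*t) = t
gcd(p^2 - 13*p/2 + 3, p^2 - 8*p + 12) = p - 6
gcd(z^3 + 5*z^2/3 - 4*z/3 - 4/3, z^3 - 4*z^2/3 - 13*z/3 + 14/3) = z^2 + z - 2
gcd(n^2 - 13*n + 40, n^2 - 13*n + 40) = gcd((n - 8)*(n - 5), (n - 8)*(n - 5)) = n^2 - 13*n + 40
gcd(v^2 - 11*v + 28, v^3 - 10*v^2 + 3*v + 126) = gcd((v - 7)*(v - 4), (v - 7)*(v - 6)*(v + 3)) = v - 7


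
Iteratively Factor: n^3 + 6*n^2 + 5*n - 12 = (n + 3)*(n^2 + 3*n - 4) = (n - 1)*(n + 3)*(n + 4)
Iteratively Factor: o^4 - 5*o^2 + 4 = (o + 1)*(o^3 - o^2 - 4*o + 4) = (o - 1)*(o + 1)*(o^2 - 4) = (o - 2)*(o - 1)*(o + 1)*(o + 2)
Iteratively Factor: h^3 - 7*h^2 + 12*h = (h - 3)*(h^2 - 4*h) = h*(h - 3)*(h - 4)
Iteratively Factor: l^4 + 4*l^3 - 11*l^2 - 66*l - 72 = (l + 3)*(l^3 + l^2 - 14*l - 24) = (l + 2)*(l + 3)*(l^2 - l - 12) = (l + 2)*(l + 3)^2*(l - 4)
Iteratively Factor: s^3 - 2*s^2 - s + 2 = (s - 1)*(s^2 - s - 2) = (s - 1)*(s + 1)*(s - 2)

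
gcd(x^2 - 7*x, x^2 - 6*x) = x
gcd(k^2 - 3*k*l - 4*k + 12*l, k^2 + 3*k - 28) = k - 4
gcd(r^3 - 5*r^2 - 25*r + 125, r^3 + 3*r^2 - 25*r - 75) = r^2 - 25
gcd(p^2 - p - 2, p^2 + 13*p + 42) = 1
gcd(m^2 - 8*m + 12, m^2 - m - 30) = m - 6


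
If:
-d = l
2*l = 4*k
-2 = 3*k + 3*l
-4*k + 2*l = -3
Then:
No Solution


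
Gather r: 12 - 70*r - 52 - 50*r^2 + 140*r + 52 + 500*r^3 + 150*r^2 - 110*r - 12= 500*r^3 + 100*r^2 - 40*r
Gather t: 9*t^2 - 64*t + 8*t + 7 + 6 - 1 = 9*t^2 - 56*t + 12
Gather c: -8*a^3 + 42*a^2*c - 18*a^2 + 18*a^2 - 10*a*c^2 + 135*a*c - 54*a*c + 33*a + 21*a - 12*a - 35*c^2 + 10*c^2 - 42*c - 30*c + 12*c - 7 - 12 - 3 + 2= -8*a^3 + 42*a + c^2*(-10*a - 25) + c*(42*a^2 + 81*a - 60) - 20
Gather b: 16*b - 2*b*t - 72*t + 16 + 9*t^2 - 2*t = b*(16 - 2*t) + 9*t^2 - 74*t + 16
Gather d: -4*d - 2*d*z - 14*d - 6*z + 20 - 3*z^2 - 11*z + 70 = d*(-2*z - 18) - 3*z^2 - 17*z + 90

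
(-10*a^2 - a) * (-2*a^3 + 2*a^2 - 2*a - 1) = 20*a^5 - 18*a^4 + 18*a^3 + 12*a^2 + a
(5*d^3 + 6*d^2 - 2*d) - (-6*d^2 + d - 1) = 5*d^3 + 12*d^2 - 3*d + 1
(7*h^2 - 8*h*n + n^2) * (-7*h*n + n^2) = -49*h^3*n + 63*h^2*n^2 - 15*h*n^3 + n^4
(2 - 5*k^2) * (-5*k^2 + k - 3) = 25*k^4 - 5*k^3 + 5*k^2 + 2*k - 6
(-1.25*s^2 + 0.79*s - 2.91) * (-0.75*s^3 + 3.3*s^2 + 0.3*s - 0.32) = 0.9375*s^5 - 4.7175*s^4 + 4.4145*s^3 - 8.966*s^2 - 1.1258*s + 0.9312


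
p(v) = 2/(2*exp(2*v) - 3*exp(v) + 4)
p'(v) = 2*(-4*exp(2*v) + 3*exp(v))/(2*exp(2*v) - 3*exp(v) + 4)^2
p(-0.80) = 0.65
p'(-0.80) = 0.12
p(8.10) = 0.00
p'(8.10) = -0.00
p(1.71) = 0.04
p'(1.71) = -0.09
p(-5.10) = 0.50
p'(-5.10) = 0.00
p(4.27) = 0.00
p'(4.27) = -0.00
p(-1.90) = 0.56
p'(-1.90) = 0.06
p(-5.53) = 0.50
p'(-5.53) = 0.00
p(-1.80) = 0.56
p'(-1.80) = 0.06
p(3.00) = 0.00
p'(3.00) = -0.00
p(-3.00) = 0.52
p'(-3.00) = 0.02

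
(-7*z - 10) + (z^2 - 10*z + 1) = z^2 - 17*z - 9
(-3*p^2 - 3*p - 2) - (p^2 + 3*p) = -4*p^2 - 6*p - 2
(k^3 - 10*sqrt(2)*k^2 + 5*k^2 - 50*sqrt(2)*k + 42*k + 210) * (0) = 0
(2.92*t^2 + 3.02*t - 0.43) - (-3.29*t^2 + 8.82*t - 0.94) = 6.21*t^2 - 5.8*t + 0.51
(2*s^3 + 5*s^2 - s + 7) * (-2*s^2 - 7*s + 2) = -4*s^5 - 24*s^4 - 29*s^3 + 3*s^2 - 51*s + 14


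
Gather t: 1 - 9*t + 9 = 10 - 9*t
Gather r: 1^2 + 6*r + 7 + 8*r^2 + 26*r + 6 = 8*r^2 + 32*r + 14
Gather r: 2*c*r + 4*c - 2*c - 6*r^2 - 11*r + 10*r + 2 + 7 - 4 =2*c - 6*r^2 + r*(2*c - 1) + 5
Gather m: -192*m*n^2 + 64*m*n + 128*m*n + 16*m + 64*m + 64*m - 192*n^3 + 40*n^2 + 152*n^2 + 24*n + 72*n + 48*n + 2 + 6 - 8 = m*(-192*n^2 + 192*n + 144) - 192*n^3 + 192*n^2 + 144*n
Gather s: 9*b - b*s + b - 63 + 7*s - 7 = 10*b + s*(7 - b) - 70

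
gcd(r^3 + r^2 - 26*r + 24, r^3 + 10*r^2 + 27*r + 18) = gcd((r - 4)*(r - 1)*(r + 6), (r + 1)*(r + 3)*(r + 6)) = r + 6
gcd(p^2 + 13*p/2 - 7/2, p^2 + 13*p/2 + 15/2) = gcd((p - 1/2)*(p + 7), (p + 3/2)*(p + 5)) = 1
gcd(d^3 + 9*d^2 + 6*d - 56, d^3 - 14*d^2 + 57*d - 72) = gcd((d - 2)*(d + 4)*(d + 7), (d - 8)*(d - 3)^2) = 1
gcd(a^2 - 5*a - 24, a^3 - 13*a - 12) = a + 3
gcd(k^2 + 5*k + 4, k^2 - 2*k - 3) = k + 1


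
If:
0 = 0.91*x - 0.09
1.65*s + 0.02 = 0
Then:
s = -0.01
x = 0.10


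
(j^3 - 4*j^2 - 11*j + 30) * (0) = 0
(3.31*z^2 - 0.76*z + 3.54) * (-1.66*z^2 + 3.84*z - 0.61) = -5.4946*z^4 + 13.972*z^3 - 10.8139*z^2 + 14.0572*z - 2.1594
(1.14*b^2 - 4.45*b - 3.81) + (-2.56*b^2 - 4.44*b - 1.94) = -1.42*b^2 - 8.89*b - 5.75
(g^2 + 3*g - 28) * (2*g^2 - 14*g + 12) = 2*g^4 - 8*g^3 - 86*g^2 + 428*g - 336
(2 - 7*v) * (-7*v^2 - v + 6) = 49*v^3 - 7*v^2 - 44*v + 12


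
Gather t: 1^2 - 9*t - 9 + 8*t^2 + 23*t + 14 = 8*t^2 + 14*t + 6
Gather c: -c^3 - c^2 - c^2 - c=-c^3 - 2*c^2 - c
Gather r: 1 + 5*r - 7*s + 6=5*r - 7*s + 7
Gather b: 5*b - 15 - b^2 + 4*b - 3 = -b^2 + 9*b - 18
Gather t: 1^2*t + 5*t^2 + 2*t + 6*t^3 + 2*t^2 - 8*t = 6*t^3 + 7*t^2 - 5*t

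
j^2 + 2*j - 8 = (j - 2)*(j + 4)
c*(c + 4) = c^2 + 4*c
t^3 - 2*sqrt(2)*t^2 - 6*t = t*(t - 3*sqrt(2))*(t + sqrt(2))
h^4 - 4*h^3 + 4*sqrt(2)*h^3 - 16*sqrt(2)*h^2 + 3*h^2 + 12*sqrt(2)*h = h*(h - 3)*(h - 1)*(h + 4*sqrt(2))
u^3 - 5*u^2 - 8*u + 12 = (u - 6)*(u - 1)*(u + 2)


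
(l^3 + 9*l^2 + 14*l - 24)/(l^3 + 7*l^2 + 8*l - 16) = (l + 6)/(l + 4)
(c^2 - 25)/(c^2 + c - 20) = (c - 5)/(c - 4)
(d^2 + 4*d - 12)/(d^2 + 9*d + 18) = (d - 2)/(d + 3)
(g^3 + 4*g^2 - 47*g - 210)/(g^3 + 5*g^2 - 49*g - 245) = (g + 6)/(g + 7)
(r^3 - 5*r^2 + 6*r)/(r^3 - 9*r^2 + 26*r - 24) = r/(r - 4)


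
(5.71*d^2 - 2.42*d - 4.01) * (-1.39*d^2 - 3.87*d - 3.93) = -7.9369*d^4 - 18.7339*d^3 - 7.501*d^2 + 25.0293*d + 15.7593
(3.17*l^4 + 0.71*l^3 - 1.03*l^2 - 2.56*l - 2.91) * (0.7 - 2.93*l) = -9.2881*l^5 + 0.1387*l^4 + 3.5149*l^3 + 6.7798*l^2 + 6.7343*l - 2.037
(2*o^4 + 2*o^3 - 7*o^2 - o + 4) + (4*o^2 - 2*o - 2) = 2*o^4 + 2*o^3 - 3*o^2 - 3*o + 2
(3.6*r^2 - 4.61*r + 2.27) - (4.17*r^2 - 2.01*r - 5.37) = -0.57*r^2 - 2.6*r + 7.64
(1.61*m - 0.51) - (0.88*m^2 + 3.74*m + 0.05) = -0.88*m^2 - 2.13*m - 0.56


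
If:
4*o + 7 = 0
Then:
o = -7/4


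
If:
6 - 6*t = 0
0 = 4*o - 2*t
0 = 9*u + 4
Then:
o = 1/2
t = 1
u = -4/9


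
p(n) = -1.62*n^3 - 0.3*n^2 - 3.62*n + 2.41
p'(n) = -4.86*n^2 - 0.6*n - 3.62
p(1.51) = -9.32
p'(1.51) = -15.61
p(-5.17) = 236.97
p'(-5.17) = -130.42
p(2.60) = -37.50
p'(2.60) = -38.03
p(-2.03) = 22.07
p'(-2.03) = -22.43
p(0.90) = -2.27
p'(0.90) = -8.10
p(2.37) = -29.42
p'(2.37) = -32.34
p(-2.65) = 40.04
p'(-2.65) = -36.16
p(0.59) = -0.16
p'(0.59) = -5.67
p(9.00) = -1235.45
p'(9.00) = -402.68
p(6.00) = -380.03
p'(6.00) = -182.18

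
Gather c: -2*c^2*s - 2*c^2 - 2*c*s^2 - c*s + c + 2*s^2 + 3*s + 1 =c^2*(-2*s - 2) + c*(-2*s^2 - s + 1) + 2*s^2 + 3*s + 1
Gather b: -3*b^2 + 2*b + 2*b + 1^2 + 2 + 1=-3*b^2 + 4*b + 4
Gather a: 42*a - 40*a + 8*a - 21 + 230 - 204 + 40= 10*a + 45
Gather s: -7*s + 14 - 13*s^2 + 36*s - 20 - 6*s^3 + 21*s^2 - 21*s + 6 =-6*s^3 + 8*s^2 + 8*s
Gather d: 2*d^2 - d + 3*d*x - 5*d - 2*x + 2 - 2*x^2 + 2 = 2*d^2 + d*(3*x - 6) - 2*x^2 - 2*x + 4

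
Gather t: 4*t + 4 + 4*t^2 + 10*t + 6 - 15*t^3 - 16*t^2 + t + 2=-15*t^3 - 12*t^2 + 15*t + 12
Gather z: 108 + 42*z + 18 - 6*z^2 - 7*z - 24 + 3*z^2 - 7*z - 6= -3*z^2 + 28*z + 96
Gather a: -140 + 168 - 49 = -21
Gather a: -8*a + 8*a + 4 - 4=0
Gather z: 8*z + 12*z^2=12*z^2 + 8*z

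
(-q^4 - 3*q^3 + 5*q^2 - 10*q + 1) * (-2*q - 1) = 2*q^5 + 7*q^4 - 7*q^3 + 15*q^2 + 8*q - 1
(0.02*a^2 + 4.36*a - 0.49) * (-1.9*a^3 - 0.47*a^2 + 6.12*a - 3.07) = -0.038*a^5 - 8.2934*a^4 - 0.9958*a^3 + 26.8521*a^2 - 16.384*a + 1.5043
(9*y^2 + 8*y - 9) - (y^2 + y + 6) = 8*y^2 + 7*y - 15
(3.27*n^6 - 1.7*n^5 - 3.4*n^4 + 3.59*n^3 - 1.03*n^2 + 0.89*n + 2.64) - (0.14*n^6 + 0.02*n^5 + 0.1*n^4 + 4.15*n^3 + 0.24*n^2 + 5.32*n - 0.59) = 3.13*n^6 - 1.72*n^5 - 3.5*n^4 - 0.56*n^3 - 1.27*n^2 - 4.43*n + 3.23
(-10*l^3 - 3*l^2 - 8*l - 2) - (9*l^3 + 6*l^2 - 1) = -19*l^3 - 9*l^2 - 8*l - 1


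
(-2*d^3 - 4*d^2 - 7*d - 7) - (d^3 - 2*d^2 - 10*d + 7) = -3*d^3 - 2*d^2 + 3*d - 14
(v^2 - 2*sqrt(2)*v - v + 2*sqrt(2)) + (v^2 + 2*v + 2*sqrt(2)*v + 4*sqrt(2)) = 2*v^2 + v + 6*sqrt(2)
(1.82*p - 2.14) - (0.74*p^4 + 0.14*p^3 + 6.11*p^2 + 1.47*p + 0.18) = -0.74*p^4 - 0.14*p^3 - 6.11*p^2 + 0.35*p - 2.32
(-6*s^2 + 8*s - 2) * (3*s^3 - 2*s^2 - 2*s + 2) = -18*s^5 + 36*s^4 - 10*s^3 - 24*s^2 + 20*s - 4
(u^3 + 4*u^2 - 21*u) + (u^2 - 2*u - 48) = u^3 + 5*u^2 - 23*u - 48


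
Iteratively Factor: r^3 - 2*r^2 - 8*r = (r + 2)*(r^2 - 4*r) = r*(r + 2)*(r - 4)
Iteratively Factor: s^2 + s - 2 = (s - 1)*(s + 2)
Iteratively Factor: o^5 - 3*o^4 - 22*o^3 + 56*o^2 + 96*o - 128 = (o - 1)*(o^4 - 2*o^3 - 24*o^2 + 32*o + 128) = (o - 1)*(o + 4)*(o^3 - 6*o^2 + 32) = (o - 4)*(o - 1)*(o + 4)*(o^2 - 2*o - 8) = (o - 4)^2*(o - 1)*(o + 4)*(o + 2)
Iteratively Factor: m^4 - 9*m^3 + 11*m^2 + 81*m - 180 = (m - 5)*(m^3 - 4*m^2 - 9*m + 36) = (m - 5)*(m - 3)*(m^2 - m - 12) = (m - 5)*(m - 4)*(m - 3)*(m + 3)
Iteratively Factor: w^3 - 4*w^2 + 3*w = (w)*(w^2 - 4*w + 3) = w*(w - 3)*(w - 1)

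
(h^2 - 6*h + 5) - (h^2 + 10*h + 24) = -16*h - 19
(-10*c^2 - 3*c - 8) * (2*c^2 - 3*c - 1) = -20*c^4 + 24*c^3 + 3*c^2 + 27*c + 8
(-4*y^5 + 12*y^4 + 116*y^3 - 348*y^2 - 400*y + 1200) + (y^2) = -4*y^5 + 12*y^4 + 116*y^3 - 347*y^2 - 400*y + 1200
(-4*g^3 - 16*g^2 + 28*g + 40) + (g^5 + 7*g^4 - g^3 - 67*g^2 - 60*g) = g^5 + 7*g^4 - 5*g^3 - 83*g^2 - 32*g + 40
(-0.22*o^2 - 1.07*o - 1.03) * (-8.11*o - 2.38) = 1.7842*o^3 + 9.2013*o^2 + 10.8999*o + 2.4514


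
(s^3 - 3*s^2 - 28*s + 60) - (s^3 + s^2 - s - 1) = -4*s^2 - 27*s + 61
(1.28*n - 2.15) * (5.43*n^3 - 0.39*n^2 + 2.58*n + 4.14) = 6.9504*n^4 - 12.1737*n^3 + 4.1409*n^2 - 0.2478*n - 8.901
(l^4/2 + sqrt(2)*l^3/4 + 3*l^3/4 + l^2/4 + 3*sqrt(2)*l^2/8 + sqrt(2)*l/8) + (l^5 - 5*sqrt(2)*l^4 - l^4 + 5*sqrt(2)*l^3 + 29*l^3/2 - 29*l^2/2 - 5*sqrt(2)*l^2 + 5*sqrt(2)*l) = l^5 - 5*sqrt(2)*l^4 - l^4/2 + 21*sqrt(2)*l^3/4 + 61*l^3/4 - 57*l^2/4 - 37*sqrt(2)*l^2/8 + 41*sqrt(2)*l/8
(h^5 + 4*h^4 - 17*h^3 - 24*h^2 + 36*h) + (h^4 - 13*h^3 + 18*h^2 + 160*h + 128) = h^5 + 5*h^4 - 30*h^3 - 6*h^2 + 196*h + 128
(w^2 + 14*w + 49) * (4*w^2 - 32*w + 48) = 4*w^4 + 24*w^3 - 204*w^2 - 896*w + 2352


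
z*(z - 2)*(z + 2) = z^3 - 4*z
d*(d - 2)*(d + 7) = d^3 + 5*d^2 - 14*d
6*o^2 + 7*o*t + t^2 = (o + t)*(6*o + t)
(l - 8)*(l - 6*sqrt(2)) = l^2 - 6*sqrt(2)*l - 8*l + 48*sqrt(2)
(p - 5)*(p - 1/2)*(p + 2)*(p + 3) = p^4 - p^3/2 - 19*p^2 - 41*p/2 + 15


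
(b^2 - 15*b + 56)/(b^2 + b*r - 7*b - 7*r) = (b - 8)/(b + r)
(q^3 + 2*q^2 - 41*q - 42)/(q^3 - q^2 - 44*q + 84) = (q + 1)/(q - 2)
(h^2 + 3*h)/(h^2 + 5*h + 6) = h/(h + 2)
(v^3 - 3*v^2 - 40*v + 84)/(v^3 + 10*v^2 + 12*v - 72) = (v - 7)/(v + 6)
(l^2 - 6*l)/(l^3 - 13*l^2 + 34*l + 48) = l/(l^2 - 7*l - 8)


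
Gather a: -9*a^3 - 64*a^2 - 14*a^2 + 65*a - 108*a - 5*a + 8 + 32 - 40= -9*a^3 - 78*a^2 - 48*a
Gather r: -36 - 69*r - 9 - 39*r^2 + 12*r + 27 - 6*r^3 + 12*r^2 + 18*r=-6*r^3 - 27*r^2 - 39*r - 18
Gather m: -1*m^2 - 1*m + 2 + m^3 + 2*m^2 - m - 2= m^3 + m^2 - 2*m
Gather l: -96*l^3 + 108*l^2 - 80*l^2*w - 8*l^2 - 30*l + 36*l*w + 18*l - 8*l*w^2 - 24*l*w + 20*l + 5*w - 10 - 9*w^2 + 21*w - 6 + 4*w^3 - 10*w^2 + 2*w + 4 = -96*l^3 + l^2*(100 - 80*w) + l*(-8*w^2 + 12*w + 8) + 4*w^3 - 19*w^2 + 28*w - 12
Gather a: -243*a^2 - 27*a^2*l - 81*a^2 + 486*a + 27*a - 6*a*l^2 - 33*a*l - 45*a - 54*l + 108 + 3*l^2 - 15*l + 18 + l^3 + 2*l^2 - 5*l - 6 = a^2*(-27*l - 324) + a*(-6*l^2 - 33*l + 468) + l^3 + 5*l^2 - 74*l + 120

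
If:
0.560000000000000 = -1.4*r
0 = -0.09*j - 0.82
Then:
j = -9.11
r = -0.40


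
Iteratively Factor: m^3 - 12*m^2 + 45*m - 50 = (m - 5)*(m^2 - 7*m + 10) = (m - 5)*(m - 2)*(m - 5)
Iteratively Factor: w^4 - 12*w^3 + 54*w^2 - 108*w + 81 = (w - 3)*(w^3 - 9*w^2 + 27*w - 27) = (w - 3)^2*(w^2 - 6*w + 9) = (w - 3)^3*(w - 3)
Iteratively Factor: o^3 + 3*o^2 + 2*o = (o + 2)*(o^2 + o) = (o + 1)*(o + 2)*(o)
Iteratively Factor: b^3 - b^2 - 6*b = (b - 3)*(b^2 + 2*b) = b*(b - 3)*(b + 2)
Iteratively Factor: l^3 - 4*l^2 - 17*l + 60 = (l - 3)*(l^2 - l - 20) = (l - 5)*(l - 3)*(l + 4)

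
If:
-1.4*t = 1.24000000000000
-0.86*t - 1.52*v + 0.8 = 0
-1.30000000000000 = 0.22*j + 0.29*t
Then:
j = -4.74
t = -0.89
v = 1.03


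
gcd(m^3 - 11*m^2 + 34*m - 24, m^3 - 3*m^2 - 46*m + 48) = m - 1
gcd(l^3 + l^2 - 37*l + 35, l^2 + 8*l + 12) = 1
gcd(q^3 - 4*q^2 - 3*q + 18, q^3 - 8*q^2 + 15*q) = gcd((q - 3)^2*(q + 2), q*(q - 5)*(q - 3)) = q - 3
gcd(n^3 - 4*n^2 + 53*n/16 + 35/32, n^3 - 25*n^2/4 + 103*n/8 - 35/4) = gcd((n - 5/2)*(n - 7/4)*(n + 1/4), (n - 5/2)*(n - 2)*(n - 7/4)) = n^2 - 17*n/4 + 35/8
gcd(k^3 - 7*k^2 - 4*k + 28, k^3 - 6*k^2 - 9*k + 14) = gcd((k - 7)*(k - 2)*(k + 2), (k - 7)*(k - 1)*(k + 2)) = k^2 - 5*k - 14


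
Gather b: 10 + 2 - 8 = 4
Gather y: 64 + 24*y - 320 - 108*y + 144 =-84*y - 112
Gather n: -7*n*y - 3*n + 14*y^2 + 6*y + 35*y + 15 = n*(-7*y - 3) + 14*y^2 + 41*y + 15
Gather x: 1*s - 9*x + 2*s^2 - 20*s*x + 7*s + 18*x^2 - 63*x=2*s^2 + 8*s + 18*x^2 + x*(-20*s - 72)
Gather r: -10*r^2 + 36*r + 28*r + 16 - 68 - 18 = -10*r^2 + 64*r - 70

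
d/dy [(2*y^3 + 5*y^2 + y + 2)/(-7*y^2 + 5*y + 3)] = (-14*y^4 + 20*y^3 + 50*y^2 + 58*y - 7)/(49*y^4 - 70*y^3 - 17*y^2 + 30*y + 9)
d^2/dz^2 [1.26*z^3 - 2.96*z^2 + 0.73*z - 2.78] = 7.56*z - 5.92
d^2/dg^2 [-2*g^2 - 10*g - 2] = -4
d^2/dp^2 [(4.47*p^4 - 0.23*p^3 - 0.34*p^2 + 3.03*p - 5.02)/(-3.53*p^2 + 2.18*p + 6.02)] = (-111.400446*p^6 + 206.390628*p^5 + 442.481724000001*p^4 - 996.918674*p^3 - 1507.150956*p^2 - 568.109604*p + 365.242608)/(43.986977*p^6 - 81.494286*p^5 - 174.715938*p^4 + 267.597616*p^3 + 297.957492*p^2 - 237.012216*p - 218.167208)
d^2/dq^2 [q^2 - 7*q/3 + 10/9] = 2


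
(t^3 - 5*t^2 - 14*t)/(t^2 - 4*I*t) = (t^2 - 5*t - 14)/(t - 4*I)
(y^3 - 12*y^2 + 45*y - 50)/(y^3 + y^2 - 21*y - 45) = (y^2 - 7*y + 10)/(y^2 + 6*y + 9)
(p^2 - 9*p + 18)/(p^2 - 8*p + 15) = (p - 6)/(p - 5)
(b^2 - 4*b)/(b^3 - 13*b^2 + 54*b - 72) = b/(b^2 - 9*b + 18)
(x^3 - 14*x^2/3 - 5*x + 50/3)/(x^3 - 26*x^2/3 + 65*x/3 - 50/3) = (x + 2)/(x - 2)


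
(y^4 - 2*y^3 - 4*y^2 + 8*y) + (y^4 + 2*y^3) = 2*y^4 - 4*y^2 + 8*y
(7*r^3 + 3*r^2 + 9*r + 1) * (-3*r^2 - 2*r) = -21*r^5 - 23*r^4 - 33*r^3 - 21*r^2 - 2*r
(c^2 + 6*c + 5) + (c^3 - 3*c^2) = c^3 - 2*c^2 + 6*c + 5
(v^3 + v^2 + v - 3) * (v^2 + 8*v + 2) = v^5 + 9*v^4 + 11*v^3 + 7*v^2 - 22*v - 6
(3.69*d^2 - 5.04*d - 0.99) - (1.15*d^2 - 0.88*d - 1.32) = 2.54*d^2 - 4.16*d + 0.33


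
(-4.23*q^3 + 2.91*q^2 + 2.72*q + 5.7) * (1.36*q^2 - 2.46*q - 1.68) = -5.7528*q^5 + 14.3634*q^4 + 3.647*q^3 - 3.828*q^2 - 18.5916*q - 9.576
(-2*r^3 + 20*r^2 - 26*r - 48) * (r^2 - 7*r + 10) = -2*r^5 + 34*r^4 - 186*r^3 + 334*r^2 + 76*r - 480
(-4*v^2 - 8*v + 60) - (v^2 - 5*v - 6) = -5*v^2 - 3*v + 66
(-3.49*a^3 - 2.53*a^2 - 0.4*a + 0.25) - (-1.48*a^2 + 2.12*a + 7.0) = -3.49*a^3 - 1.05*a^2 - 2.52*a - 6.75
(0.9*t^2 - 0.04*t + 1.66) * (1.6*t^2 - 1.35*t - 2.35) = 1.44*t^4 - 1.279*t^3 + 0.595*t^2 - 2.147*t - 3.901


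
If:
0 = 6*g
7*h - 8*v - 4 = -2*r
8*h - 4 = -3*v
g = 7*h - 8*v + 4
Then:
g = 0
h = 4/17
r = 4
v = 12/17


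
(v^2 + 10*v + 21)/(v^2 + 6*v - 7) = (v + 3)/(v - 1)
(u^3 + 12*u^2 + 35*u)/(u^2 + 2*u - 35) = u*(u + 5)/(u - 5)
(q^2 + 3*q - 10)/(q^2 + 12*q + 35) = (q - 2)/(q + 7)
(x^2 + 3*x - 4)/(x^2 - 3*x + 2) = (x + 4)/(x - 2)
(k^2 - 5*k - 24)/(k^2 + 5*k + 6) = (k - 8)/(k + 2)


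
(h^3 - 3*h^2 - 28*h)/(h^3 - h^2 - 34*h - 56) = h/(h + 2)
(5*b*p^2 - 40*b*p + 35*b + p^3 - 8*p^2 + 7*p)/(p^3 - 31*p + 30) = (5*b*p - 35*b + p^2 - 7*p)/(p^2 + p - 30)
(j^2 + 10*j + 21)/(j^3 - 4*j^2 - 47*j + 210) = (j + 3)/(j^2 - 11*j + 30)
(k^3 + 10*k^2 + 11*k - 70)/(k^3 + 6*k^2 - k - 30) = (k + 7)/(k + 3)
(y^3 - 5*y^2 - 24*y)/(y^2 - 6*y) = (y^2 - 5*y - 24)/(y - 6)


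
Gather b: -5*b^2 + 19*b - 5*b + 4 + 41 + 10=-5*b^2 + 14*b + 55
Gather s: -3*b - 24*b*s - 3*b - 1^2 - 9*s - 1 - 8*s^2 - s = -6*b - 8*s^2 + s*(-24*b - 10) - 2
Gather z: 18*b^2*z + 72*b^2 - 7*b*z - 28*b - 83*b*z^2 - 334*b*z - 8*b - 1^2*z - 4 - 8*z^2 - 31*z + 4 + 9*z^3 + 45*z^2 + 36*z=72*b^2 - 36*b + 9*z^3 + z^2*(37 - 83*b) + z*(18*b^2 - 341*b + 4)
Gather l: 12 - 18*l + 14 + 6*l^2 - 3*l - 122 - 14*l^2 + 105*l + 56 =-8*l^2 + 84*l - 40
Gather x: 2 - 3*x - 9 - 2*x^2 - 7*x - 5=-2*x^2 - 10*x - 12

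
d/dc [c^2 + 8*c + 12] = 2*c + 8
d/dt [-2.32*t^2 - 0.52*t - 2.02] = -4.64*t - 0.52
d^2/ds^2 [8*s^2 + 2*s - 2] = 16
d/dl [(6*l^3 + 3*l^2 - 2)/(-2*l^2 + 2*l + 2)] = (-3*l^4 + 6*l^3 + 21*l^2/2 + l + 1)/(l^4 - 2*l^3 - l^2 + 2*l + 1)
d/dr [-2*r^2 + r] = 1 - 4*r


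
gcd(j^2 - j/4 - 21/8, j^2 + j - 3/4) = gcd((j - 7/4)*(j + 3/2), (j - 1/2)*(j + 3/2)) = j + 3/2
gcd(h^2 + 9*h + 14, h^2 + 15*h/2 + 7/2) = h + 7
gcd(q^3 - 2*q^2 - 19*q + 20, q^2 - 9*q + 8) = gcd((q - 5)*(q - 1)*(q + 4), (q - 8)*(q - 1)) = q - 1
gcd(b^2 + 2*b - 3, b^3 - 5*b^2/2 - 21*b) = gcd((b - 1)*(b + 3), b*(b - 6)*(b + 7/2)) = 1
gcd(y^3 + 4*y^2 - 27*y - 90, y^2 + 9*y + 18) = y^2 + 9*y + 18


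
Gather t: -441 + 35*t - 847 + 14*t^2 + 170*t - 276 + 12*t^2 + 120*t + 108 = 26*t^2 + 325*t - 1456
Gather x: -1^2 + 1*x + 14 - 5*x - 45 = -4*x - 32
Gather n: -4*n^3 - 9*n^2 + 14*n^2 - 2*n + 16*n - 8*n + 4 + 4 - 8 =-4*n^3 + 5*n^2 + 6*n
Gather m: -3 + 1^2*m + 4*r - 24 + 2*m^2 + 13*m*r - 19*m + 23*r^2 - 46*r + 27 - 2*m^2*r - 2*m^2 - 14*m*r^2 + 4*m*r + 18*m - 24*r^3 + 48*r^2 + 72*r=-2*m^2*r + m*(-14*r^2 + 17*r) - 24*r^3 + 71*r^2 + 30*r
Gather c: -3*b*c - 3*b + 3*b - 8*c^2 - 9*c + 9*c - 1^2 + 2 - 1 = -3*b*c - 8*c^2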